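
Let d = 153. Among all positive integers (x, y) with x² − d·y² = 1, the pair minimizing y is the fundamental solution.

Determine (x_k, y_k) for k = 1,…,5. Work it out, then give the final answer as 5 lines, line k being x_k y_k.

2177 176
9478657 766304
41270070401 3336487440
179689877047297 14527065547456
782369683393860737 63250840057135984

√153 = [12; 2,1,2,2,2,1,2,24, …], period ℓ=8 (even) → k=7
i=0: a=12 ⇒ p=12, q=1
i=1: a=2 ⇒ p=25, q=2
…
i=6: a=1 ⇒ p=804, q=65
i=7: a=2 ⇒ p=2177, q=176
fundamental: x₁=2177, y₁=176  (since 4739329 − 153·30976 = 1)
(2177+176√153)^2 = 9478657 + 766304√153
(2177+176√153)^3 = 41270070401 + 3336487440√153
(2177+176√153)^4 = 179689877047297 + 14527065547456√153
(2177+176√153)^5 = 782369683393860737 + 63250840057135984√153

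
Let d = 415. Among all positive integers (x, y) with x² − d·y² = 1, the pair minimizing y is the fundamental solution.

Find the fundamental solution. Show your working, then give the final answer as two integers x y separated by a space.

18412804 903849

√415 → a₀=20, period (2,1,2,4,6,…,1,2,40); ℓ=16 even so k=15
i=0: a=20 ⇒ p=20, q=1
…
i=2: a=1 ⇒ p=61, q=3
i=3: a=2 ⇒ p=163, q=8
…
i=5: a=6 ⇒ p=4441, q=218
i=6: a=1 ⇒ p=5154, q=253
i=7: a=1 ⇒ p=9595, q=471
…
i=9: a=1 ⇒ p=43534, q=2137
i=10: a=1 ⇒ p=77473, q=3803
i=11: a=6 ⇒ p=508372, q=24955
…
i=14: a=1 ⇒ p=6841255, q=335824
i=15: a=2 ⇒ p=18412804, q=903849
(x₁, y₁) = (18412804, 903849);  18412804² − 415·903849² = 1 ✓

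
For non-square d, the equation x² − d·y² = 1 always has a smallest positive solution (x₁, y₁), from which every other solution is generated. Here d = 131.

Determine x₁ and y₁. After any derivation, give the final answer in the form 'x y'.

[11; 2,4,11,4,2,22] for √131; ℓ=6 ⇒ convergent index 5
i=0: a=11 ⇒ p=11, q=1
i=1: a=2 ⇒ p=23, q=2
…
i=4: a=4 ⇒ p=4727, q=413
i=5: a=2 ⇒ p=10610, q=927
fundamental: x₁=10610, y₁=927  (since 112572100 − 131·859329 = 1)

10610 927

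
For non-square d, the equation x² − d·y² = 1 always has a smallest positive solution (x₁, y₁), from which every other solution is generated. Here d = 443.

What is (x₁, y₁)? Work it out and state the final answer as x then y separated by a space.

442 21

√443 → a₀=21, period (21,42); ℓ=2 even so k=1
step 0: (21, 1)  from 21·(1,0) + (0,1)
step 1: (442, 21)  from 21·(21,1) + (1,0)
fundamental: x₁=442, y₁=21  (since 195364 − 443·441 = 1)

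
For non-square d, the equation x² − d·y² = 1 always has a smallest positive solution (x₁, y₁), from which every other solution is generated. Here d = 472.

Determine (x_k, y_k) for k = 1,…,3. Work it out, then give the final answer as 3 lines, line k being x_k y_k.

d=472: √d = [21; 1,2,1,1,1,…,2,1,42] (ℓ=14, even), read p_13/q_13
i=0: a=21 ⇒ p=21, q=1
i=1: a=1 ⇒ p=22, q=1
i=2: a=2 ⇒ p=65, q=3
i=3: a=1 ⇒ p=87, q=4
i=4: a=1 ⇒ p=152, q=7
i=5: a=1 ⇒ p=239, q=11
i=6: a=4 ⇒ p=1108, q=51
i=7: a=5 ⇒ p=5779, q=266
i=8: a=4 ⇒ p=24224, q=1115
i=9: a=1 ⇒ p=30003, q=1381
i=10: a=1 ⇒ p=54227, q=2496
i=11: a=1 ⇒ p=84230, q=3877
i=12: a=2 ⇒ p=222687, q=10250
i=13: a=1 ⇒ p=306917, q=14127
fundamental: x₁=306917, y₁=14127  (since 94198044889 − 472·199572129 = 1)
k=2:  x_2 = 306917·306917+472·14127·14127 = 188396089777,  y_2 = 306917·14127+14127·306917 = 8671632918
k=3:  x_3 = 306917·188396089777+472·14127·8671632918 = 115643925371868101,  y_3 = 306917·8671632918+14127·188396089777 = 5322943120573485

306917 14127
188396089777 8671632918
115643925371868101 5322943120573485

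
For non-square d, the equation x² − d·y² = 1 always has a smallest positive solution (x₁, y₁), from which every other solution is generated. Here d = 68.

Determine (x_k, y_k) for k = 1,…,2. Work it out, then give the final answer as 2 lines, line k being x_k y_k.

33 4
2177 264

√68 = [8; 4,16, …], period ℓ=2 (even) → k=1
a_0=8:  p_0=8·1+0=8,  q_0=8·0+1=1
a_1=4:  p_1=4·8+1=33,  q_1=4·1+0=4
fundamental: x₁=33, y₁=4  (since 1089 − 68·16 = 1)
(x_2, y_2) = (33·33 + 68·4·4, 33·4 + 4·33) = (2177, 264)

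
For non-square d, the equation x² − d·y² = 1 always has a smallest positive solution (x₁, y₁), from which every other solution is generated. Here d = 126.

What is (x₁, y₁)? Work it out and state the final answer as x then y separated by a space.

449 40

[11; 4,2,4,22] for √126; ℓ=4 ⇒ convergent index 3
i=0: a=11 ⇒ p=11, q=1
i=1: a=4 ⇒ p=45, q=4
i=2: a=2 ⇒ p=101, q=9
i=3: a=4 ⇒ p=449, q=40
→ (449, 40).  Check: 449²=201601, 126·40²=201600, difference 1.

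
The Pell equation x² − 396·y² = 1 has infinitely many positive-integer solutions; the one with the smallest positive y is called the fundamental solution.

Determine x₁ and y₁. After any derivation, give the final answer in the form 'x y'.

[19; 1,8,1,38] for √396; ℓ=4 ⇒ convergent index 3
step 0: (19, 1)  from 19·(1,0) + (0,1)
…
step 2: (179, 9)  from 8·(20,1) + (19,1)
step 3: (199, 10)  from 1·(179,9) + (20,1)
→ (199, 10).  Check: 199²=39601, 396·10²=39600, difference 1.

199 10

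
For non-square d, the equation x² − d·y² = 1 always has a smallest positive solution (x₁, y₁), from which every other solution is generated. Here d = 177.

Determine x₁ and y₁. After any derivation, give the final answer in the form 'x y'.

62423 4692

√177 → a₀=13, period (3,3,2,8,2,3,3,26); ℓ=8 even so k=7
step 0: (13, 1)  from 13·(1,0) + (0,1)
…
step 4: (2581, 194)  from 8·(306,23) + (133,10)
…
step 6: (18985, 1427)  from 3·(5468,411) + (2581,194)
step 7: (62423, 4692)  from 3·(18985,1427) + (5468,411)
(x₁, y₁) = (62423, 4692);  62423² − 177·4692² = 1 ✓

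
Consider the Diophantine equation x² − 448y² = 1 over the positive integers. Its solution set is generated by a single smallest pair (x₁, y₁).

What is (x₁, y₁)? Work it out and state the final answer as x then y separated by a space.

√448 = [21; 6,42, …], period ℓ=2 (even) → k=1
a_0=21:  p_0=21·1+0=21,  q_0=21·0+1=1
a_1=6:  p_1=6·21+1=127,  q_1=6·1+0=6
fundamental: x₁=127, y₁=6  (since 16129 − 448·36 = 1)

127 6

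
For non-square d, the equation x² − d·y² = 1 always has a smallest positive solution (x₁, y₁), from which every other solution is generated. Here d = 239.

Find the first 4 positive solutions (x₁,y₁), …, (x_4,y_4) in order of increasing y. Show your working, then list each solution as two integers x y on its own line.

[15; 2,5,1,2,4,15,4,2,1,5,2,30] for √239; ℓ=12 ⇒ convergent index 11
step 0: (15, 1)  from 15·(1,0) + (0,1)
step 1: (31, 2)  from 2·(15,1) + (1,0)
step 2: (170, 11)  from 5·(31,2) + (15,1)
step 3: (201, 13)  from 1·(170,11) + (31,2)
…
step 9: (500258, 32359)  from 1·(346141,22390) + (154117,9969)
step 10: (2847431, 184185)  from 5·(500258,32359) + (346141,22390)
step 11: (6195120, 400729)  from 2·(2847431,184185) + (500258,32359)
fundamental: x₁=6195120, y₁=400729  (since 38379511814400 − 239·160583731441 = 1)
(x_2, y_2) = (6195120·6195120 + 239·400729·400729, 6195120·400729 + 400729·6195120) = (76759023628799, 4965128484960)
(x_3, y_3) = (6195120·76759023628799 + 239·400729·4965128484960, 6195120·4965128484960 + 400729·76759023628799) = (951062724926484326640, 61519133559490389671)
(x_4, y_4) = (6195120·951062724926484326640 + 239·400729·61519133559490389671, 6195120·61519133559490389671 + 400729·951062724926484326640) = (11783895416893046404284364801, 762236829394135240588726080)

6195120 400729
76759023628799 4965128484960
951062724926484326640 61519133559490389671
11783895416893046404284364801 762236829394135240588726080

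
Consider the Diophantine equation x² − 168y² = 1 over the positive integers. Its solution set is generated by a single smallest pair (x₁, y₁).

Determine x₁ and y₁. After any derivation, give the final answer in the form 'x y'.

13 1

[12; 1,24] for √168; ℓ=2 ⇒ convergent index 1
step 0: (12, 1)  from 12·(1,0) + (0,1)
step 1: (13, 1)  from 1·(12,1) + (1,0)
(x₁, y₁) = (13, 1);  13² − 168·1² = 1 ✓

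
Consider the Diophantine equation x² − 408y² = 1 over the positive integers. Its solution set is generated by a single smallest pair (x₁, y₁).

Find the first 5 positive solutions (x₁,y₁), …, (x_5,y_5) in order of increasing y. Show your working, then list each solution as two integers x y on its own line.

101 5
20401 1010
4120901 204015
832401601 41210020
168141002501 8324220025

[20; 5,40] for √408; ℓ=2 ⇒ convergent index 1
step 0: (20, 1)  from 20·(1,0) + (0,1)
step 1: (101, 5)  from 5·(20,1) + (1,0)
→ (101, 5).  Check: 101²=10201, 408·5²=10200, difference 1.
(x_2, y_2) = (101·101 + 408·5·5, 101·5 + 5·101) = (20401, 1010)
(x_3, y_3) = (101·20401 + 408·5·1010, 101·1010 + 5·20401) = (4120901, 204015)
(x_4, y_4) = (101·4120901 + 408·5·204015, 101·204015 + 5·4120901) = (832401601, 41210020)
(x_5, y_5) = (101·832401601 + 408·5·41210020, 101·41210020 + 5·832401601) = (168141002501, 8324220025)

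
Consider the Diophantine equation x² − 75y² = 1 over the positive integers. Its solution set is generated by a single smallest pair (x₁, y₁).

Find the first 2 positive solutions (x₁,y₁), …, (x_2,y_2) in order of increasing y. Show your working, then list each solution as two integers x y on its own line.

26 3
1351 156

√75 → a₀=8, period (1,1,1,16); ℓ=4 even so k=3
a_0=8:  p_0=8·1+0=8,  q_0=8·0+1=1
…
a_2=1:  p_2=1·9+8=17,  q_2=1·1+1=2
a_3=1:  p_3=1·17+9=26,  q_3=1·2+1=3
→ (26, 3).  Check: 26²=676, 75·3²=675, difference 1.
(x_2, y_2) = (26·26 + 75·3·3, 26·3 + 3·26) = (1351, 156)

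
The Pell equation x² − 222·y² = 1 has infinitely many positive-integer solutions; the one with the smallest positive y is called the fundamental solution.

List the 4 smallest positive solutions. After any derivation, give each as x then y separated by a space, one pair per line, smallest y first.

149 10
44401 2980
13231349 888030
3942897601 264629960

[14; 1,8,1,28] for √222; ℓ=4 ⇒ convergent index 3
k=0  a_k=14  p_k/q_k = 14/1
…
k=2  a_k=8  p_k/q_k = 134/9
k=3  a_k=1  p_k/q_k = 149/10
fundamental: x₁=149, y₁=10  (since 22201 − 222·100 = 1)
(x_2, y_2) = (149·149 + 222·10·10, 149·10 + 10·149) = (44401, 2980)
(x_3, y_3) = (149·44401 + 222·10·2980, 149·2980 + 10·44401) = (13231349, 888030)
(x_4, y_4) = (149·13231349 + 222·10·888030, 149·888030 + 10·13231349) = (3942897601, 264629960)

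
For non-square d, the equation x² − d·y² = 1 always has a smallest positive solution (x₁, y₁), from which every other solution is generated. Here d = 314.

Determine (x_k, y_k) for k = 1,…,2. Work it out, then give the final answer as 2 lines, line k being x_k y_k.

392499 22150
308110930001 17387705700

d=314: √d = [17; 1,2,1,1,2,1,34] (ℓ=7, odd), read p_13/q_13
i=0: a=17 ⇒ p=17, q=1
…
i=3: a=1 ⇒ p=71, q=4
…
i=8: a=1 ⇒ p=15824, q=893
i=9: a=2 ⇒ p=47029, q=2654
…
i=12: a=2 ⇒ p=282617, q=15949
i=13: a=1 ⇒ p=392499, q=22150
→ (392499, 22150).  Check: 392499²=154055465001, 314·22150²=154055465000, difference 1.
k=2:  x_2 = 392499·392499+314·22150·22150 = 308110930001,  y_2 = 392499·22150+22150·392499 = 17387705700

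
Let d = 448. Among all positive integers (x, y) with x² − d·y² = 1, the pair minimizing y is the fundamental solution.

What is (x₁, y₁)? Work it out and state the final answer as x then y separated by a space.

127 6

d=448: √d = [21; 6,42] (ℓ=2, even), read p_1/q_1
step 0: (21, 1)  from 21·(1,0) + (0,1)
step 1: (127, 6)  from 6·(21,1) + (1,0)
fundamental: x₁=127, y₁=6  (since 16129 − 448·36 = 1)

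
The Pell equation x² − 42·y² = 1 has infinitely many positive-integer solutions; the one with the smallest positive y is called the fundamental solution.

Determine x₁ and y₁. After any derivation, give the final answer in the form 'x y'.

√42 = [6; 2,12, …], period ℓ=2 (even) → k=1
k=0  a_k=6  p_k/q_k = 6/1
k=1  a_k=2  p_k/q_k = 13/2
→ (13, 2).  Check: 13²=169, 42·2²=168, difference 1.

13 2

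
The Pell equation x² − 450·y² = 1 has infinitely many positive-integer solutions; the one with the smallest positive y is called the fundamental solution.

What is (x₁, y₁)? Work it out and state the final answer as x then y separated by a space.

19601 924

[21; 4,1,2,4,2,1,4,42] for √450; ℓ=8 ⇒ convergent index 7
a_0=21:  p_0=21·1+0=21,  q_0=21·0+1=1
…
a_2=1:  p_2=1·85+21=106,  q_2=1·4+1=5
a_3=2:  p_3=2·106+85=297,  q_3=2·5+4=14
a_4=4:  p_4=4·297+106=1294,  q_4=4·14+5=61
…
a_6=1:  p_6=1·2885+1294=4179,  q_6=1·136+61=197
a_7=4:  p_7=4·4179+2885=19601,  q_7=4·197+136=924
(x₁, y₁) = (19601, 924);  19601² − 450·924² = 1 ✓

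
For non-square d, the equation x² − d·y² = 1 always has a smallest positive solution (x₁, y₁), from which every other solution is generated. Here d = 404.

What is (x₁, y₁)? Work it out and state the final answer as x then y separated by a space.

[20; 10,40] for √404; ℓ=2 ⇒ convergent index 1
i=0: a=20 ⇒ p=20, q=1
i=1: a=10 ⇒ p=201, q=10
fundamental: x₁=201, y₁=10  (since 40401 − 404·100 = 1)

201 10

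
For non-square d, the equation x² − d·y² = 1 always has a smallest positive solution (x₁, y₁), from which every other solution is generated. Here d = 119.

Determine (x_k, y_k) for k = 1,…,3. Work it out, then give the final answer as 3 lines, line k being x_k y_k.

[10; 1,9,1,20] for √119; ℓ=4 ⇒ convergent index 3
i=0: a=10 ⇒ p=10, q=1
i=1: a=1 ⇒ p=11, q=1
i=2: a=9 ⇒ p=109, q=10
i=3: a=1 ⇒ p=120, q=11
fundamental: x₁=120, y₁=11  (since 14400 − 119·121 = 1)
(x_2, y_2) = (120·120 + 119·11·11, 120·11 + 11·120) = (28799, 2640)
(x_3, y_3) = (120·28799 + 119·11·2640, 120·2640 + 11·28799) = (6911640, 633589)

120 11
28799 2640
6911640 633589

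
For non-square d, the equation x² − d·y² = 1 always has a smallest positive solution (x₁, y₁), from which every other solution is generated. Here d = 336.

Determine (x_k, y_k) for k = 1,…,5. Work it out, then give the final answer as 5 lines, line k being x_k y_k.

√336 → a₀=18, period (3,36); ℓ=2 even so k=1
step 0: (18, 1)  from 18·(1,0) + (0,1)
step 1: (55, 3)  from 3·(18,1) + (1,0)
(x₁, y₁) = (55, 3);  55² − 336·3² = 1 ✓
(55+3√336)^2 = 6049 + 330√336
(55+3√336)^3 = 665335 + 36297√336
(55+3√336)^4 = 73180801 + 3992340√336
(55+3√336)^5 = 8049222775 + 439121103√336

55 3
6049 330
665335 36297
73180801 3992340
8049222775 439121103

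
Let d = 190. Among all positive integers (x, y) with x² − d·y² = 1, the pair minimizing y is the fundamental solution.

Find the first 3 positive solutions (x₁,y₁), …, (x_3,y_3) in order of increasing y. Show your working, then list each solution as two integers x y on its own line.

√190 = [13; 1,3,1,1,1,…,3,1,26, …], period ℓ=14 (even) → k=13
step 0: (13, 1)  from 13·(1,0) + (0,1)
step 1: (14, 1)  from 1·(13,1) + (1,0)
step 2: (55, 4)  from 3·(14,1) + (13,1)
…
step 7: (1213, 88)  from 2·(510,37) + (193,14)
…
step 9: (4149, 301)  from 1·(2936,213) + (1213,88)
…
step 11: (11234, 815)  from 1·(7085,514) + (4149,301)
step 12: (40787, 2959)  from 3·(11234,815) + (7085,514)
step 13: (52021, 3774)  from 1·(40787,2959) + (11234,815)
→ (52021, 3774).  Check: 52021²=2706184441, 190·3774²=2706184440, difference 1.
k=2:  x_2 = 52021·52021+190·3774·3774 = 5412368881,  y_2 = 52021·3774+3774·52021 = 392654508
k=3:  x_3 = 52021·5412368881+190·3774·392654508 = 563113683064981,  y_3 = 52021·392654508+3774·5412368881 = 40852560317562

52021 3774
5412368881 392654508
563113683064981 40852560317562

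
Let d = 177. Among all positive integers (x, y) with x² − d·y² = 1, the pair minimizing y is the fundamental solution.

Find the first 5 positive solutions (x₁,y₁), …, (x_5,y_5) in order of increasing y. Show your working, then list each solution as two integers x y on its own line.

d=177: √d = [13; 3,3,2,8,2,3,3,26] (ℓ=8, even), read p_7/q_7
i=0: a=13 ⇒ p=13, q=1
i=1: a=3 ⇒ p=40, q=3
…
i=3: a=2 ⇒ p=306, q=23
…
i=6: a=3 ⇒ p=18985, q=1427
i=7: a=3 ⇒ p=62423, q=4692
fundamental: x₁=62423, y₁=4692  (since 3896630929 − 177·22014864 = 1)
n=2: (62423,4692)∘(62423,4692) = (62423·62423+177·4692·4692, 62423·4692+4692·62423) = (7793261857,585777432)
n=3: (7793261857,585777432)∘(62423,4692) = (62423·7793261857+177·4692·585777432, 62423·585777432+4692·7793261857) = (972957569736599,73131969270780)
n=4: (972957569736599,73131969270780)∘(62423,4692) = (62423·972957569736599+177·4692·73131969270780, 62423·73131969270780+4692·972957569736599) = (121469860743542176897,9130233834994022448)
n=5: (121469860743542176897,9130233834994022448)∘(62423,4692) = (62423·121469860743542176897+177·4692·9130233834994022448, 62423·9130233834994022448+4692·121469860743542176897) = (15165026233415309047146263,1139873173290531757272228)

62423 4692
7793261857 585777432
972957569736599 73131969270780
121469860743542176897 9130233834994022448
15165026233415309047146263 1139873173290531757272228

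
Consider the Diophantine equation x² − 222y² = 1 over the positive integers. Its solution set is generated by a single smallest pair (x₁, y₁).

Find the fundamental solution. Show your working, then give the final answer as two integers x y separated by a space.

149 10

d=222: √d = [14; 1,8,1,28] (ℓ=4, even), read p_3/q_3
a_0=14:  p_0=14·1+0=14,  q_0=14·0+1=1
…
a_2=8:  p_2=8·15+14=134,  q_2=8·1+1=9
a_3=1:  p_3=1·134+15=149,  q_3=1·9+1=10
(x₁, y₁) = (149, 10);  149² − 222·10² = 1 ✓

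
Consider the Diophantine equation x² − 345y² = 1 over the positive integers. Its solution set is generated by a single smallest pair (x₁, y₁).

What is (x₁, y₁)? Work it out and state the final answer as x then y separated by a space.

6761 364

√345 = [18; 1,1,2,1,6,1,2,1,1,36, …], period ℓ=10 (even) → k=9
k=0  a_k=18  p_k/q_k = 18/1
…
k=2  a_k=1  p_k/q_k = 37/2
k=3  a_k=2  p_k/q_k = 93/5
k=4  a_k=1  p_k/q_k = 130/7
k=5  a_k=6  p_k/q_k = 873/47
k=6  a_k=1  p_k/q_k = 1003/54
…
k=8  a_k=1  p_k/q_k = 3882/209
k=9  a_k=1  p_k/q_k = 6761/364
→ (6761, 364).  Check: 6761²=45711121, 345·364²=45711120, difference 1.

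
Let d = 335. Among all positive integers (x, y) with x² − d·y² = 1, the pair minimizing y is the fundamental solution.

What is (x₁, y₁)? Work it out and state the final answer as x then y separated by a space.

604 33

d=335: √d = [18; 3,3,3,36] (ℓ=4, even), read p_3/q_3
i=0: a=18 ⇒ p=18, q=1
…
i=2: a=3 ⇒ p=183, q=10
i=3: a=3 ⇒ p=604, q=33
(x₁, y₁) = (604, 33);  604² − 335·33² = 1 ✓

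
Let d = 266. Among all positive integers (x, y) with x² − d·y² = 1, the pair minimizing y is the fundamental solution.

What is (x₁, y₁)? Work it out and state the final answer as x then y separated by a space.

685 42

d=266: √d = [16; 3,4,3,32] (ℓ=4, even), read p_3/q_3
i=0: a=16 ⇒ p=16, q=1
…
i=2: a=4 ⇒ p=212, q=13
i=3: a=3 ⇒ p=685, q=42
→ (685, 42).  Check: 685²=469225, 266·42²=469224, difference 1.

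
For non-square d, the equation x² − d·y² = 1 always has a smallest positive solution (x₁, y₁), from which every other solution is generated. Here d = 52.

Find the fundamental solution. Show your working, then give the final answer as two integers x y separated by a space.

d=52: √d = [7; 4,1,2,1,4,14] (ℓ=6, even), read p_5/q_5
step 0: (7, 1)  from 7·(1,0) + (0,1)
step 1: (29, 4)  from 4·(7,1) + (1,0)
step 2: (36, 5)  from 1·(29,4) + (7,1)
…
step 4: (137, 19)  from 1·(101,14) + (36,5)
step 5: (649, 90)  from 4·(137,19) + (101,14)
fundamental: x₁=649, y₁=90  (since 421201 − 52·8100 = 1)

649 90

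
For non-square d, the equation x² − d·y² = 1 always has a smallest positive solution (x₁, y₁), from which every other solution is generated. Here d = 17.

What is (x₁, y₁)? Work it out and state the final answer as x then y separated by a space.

33 8

[4; 8] for √17; ℓ=1 ⇒ convergent index 1
a_0=4:  p_0=4·1+0=4,  q_0=4·0+1=1
a_1=8:  p_1=8·4+1=33,  q_1=8·1+0=8
fundamental: x₁=33, y₁=8  (since 1089 − 17·64 = 1)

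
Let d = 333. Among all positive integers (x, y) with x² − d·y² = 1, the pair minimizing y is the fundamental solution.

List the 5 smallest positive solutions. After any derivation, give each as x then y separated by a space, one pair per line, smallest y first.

73 4
10657 584
1555849 85260
227143297 12447376
33161365513 1817231636

√333 → a₀=18, period (4,36); ℓ=2 even so k=1
a_0=18:  p_0=18·1+0=18,  q_0=18·0+1=1
a_1=4:  p_1=4·18+1=73,  q_1=4·1+0=4
fundamental: x₁=73, y₁=4  (since 5329 − 333·16 = 1)
k=2:  x_2 = 73·73+333·4·4 = 10657,  y_2 = 73·4+4·73 = 584
k=3:  x_3 = 73·10657+333·4·584 = 1555849,  y_3 = 73·584+4·10657 = 85260
k=4:  x_4 = 73·1555849+333·4·85260 = 227143297,  y_4 = 73·85260+4·1555849 = 12447376
k=5:  x_5 = 73·227143297+333·4·12447376 = 33161365513,  y_5 = 73·12447376+4·227143297 = 1817231636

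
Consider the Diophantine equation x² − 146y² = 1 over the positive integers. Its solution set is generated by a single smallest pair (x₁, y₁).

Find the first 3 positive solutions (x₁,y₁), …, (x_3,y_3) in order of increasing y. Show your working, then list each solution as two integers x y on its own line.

145 12
42049 3480
12194065 1009188

√146 = [12; 12,24, …], period ℓ=2 (even) → k=1
i=0: a=12 ⇒ p=12, q=1
i=1: a=12 ⇒ p=145, q=12
fundamental: x₁=145, y₁=12  (since 21025 − 146·144 = 1)
k=2:  x_2 = 145·145+146·12·12 = 42049,  y_2 = 145·12+12·145 = 3480
k=3:  x_3 = 145·42049+146·12·3480 = 12194065,  y_3 = 145·3480+12·42049 = 1009188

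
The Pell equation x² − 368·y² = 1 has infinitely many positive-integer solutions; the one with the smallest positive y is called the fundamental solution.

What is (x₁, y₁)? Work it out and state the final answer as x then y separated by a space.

1151 60

d=368: √d = [19; 5,2,5,38] (ℓ=4, even), read p_3/q_3
step 0: (19, 1)  from 19·(1,0) + (0,1)
step 1: (96, 5)  from 5·(19,1) + (1,0)
step 2: (211, 11)  from 2·(96,5) + (19,1)
step 3: (1151, 60)  from 5·(211,11) + (96,5)
→ (1151, 60).  Check: 1151²=1324801, 368·60²=1324800, difference 1.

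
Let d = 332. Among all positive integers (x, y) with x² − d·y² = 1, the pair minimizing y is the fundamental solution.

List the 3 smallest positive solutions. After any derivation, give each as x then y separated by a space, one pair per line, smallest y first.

d=332: √d = [18; 4,1,1,8,1,1,4,36] (ℓ=8, even), read p_7/q_7
i=0: a=18 ⇒ p=18, q=1
i=1: a=4 ⇒ p=73, q=4
…
i=4: a=8 ⇒ p=1403, q=77
i=5: a=1 ⇒ p=1567, q=86
i=6: a=1 ⇒ p=2970, q=163
i=7: a=4 ⇒ p=13447, q=738
(x₁, y₁) = (13447, 738);  13447² − 332·738² = 1 ✓
k=2:  x_2 = 13447·13447+332·738·738 = 361643617,  y_2 = 13447·738+738·13447 = 19847772
k=3:  x_3 = 13447·361643617+332·738·19847772 = 9726043422151,  y_3 = 13447·19847772+738·361643617 = 533785979430

13447 738
361643617 19847772
9726043422151 533785979430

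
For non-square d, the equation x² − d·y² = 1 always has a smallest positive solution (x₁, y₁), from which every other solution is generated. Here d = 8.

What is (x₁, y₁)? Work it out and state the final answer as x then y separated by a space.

d=8: √d = [2; 1,4] (ℓ=2, even), read p_1/q_1
k=0  a_k=2  p_k/q_k = 2/1
k=1  a_k=1  p_k/q_k = 3/1
fundamental: x₁=3, y₁=1  (since 9 − 8·1 = 1)

3 1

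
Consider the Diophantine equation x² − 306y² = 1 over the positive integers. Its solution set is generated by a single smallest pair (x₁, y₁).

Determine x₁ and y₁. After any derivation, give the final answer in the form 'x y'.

√306 → a₀=17, period (2,34); ℓ=2 even so k=1
k=0  a_k=17  p_k/q_k = 17/1
k=1  a_k=2  p_k/q_k = 35/2
→ (35, 2).  Check: 35²=1225, 306·2²=1224, difference 1.

35 2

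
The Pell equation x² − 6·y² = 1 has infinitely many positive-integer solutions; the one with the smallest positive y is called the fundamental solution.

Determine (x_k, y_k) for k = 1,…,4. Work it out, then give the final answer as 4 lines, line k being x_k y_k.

√6 = [2; 2,4, …], period ℓ=2 (even) → k=1
i=0: a=2 ⇒ p=2, q=1
i=1: a=2 ⇒ p=5, q=2
(x₁, y₁) = (5, 2);  5² − 6·2² = 1 ✓
k=2:  x_2 = 5·5+6·2·2 = 49,  y_2 = 5·2+2·5 = 20
k=3:  x_3 = 5·49+6·2·20 = 485,  y_3 = 5·20+2·49 = 198
k=4:  x_4 = 5·485+6·2·198 = 4801,  y_4 = 5·198+2·485 = 1960

5 2
49 20
485 198
4801 1960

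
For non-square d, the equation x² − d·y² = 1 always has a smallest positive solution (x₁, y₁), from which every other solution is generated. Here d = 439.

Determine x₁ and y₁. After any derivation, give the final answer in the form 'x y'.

d=439: √d = [20; 1,19,1,40] (ℓ=4, even), read p_3/q_3
k=0  a_k=20  p_k/q_k = 20/1
…
k=2  a_k=19  p_k/q_k = 419/20
k=3  a_k=1  p_k/q_k = 440/21
→ (440, 21).  Check: 440²=193600, 439·21²=193599, difference 1.

440 21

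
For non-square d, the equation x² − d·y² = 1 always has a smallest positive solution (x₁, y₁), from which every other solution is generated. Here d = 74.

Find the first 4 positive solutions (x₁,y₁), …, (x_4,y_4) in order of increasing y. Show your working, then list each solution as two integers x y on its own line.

√74 → a₀=8, period (1,1,1,1,16); ℓ=5 odd so k=9
i=0: a=8 ⇒ p=8, q=1
i=1: a=1 ⇒ p=9, q=1
…
i=3: a=1 ⇒ p=26, q=3
i=4: a=1 ⇒ p=43, q=5
i=5: a=16 ⇒ p=714, q=83
i=6: a=1 ⇒ p=757, q=88
…
i=8: a=1 ⇒ p=2228, q=259
i=9: a=1 ⇒ p=3699, q=430
→ (3699, 430).  Check: 3699²=13682601, 74·430²=13682600, difference 1.
(x_2, y_2) = (3699·3699 + 74·430·430, 3699·430 + 430·3699) = (27365201, 3181140)
(x_3, y_3) = (3699·27365201 + 74·430·3181140, 3699·3181140 + 430·27365201) = (202447753299, 23534073290)
(x_4, y_4) = (3699·202447753299 + 74·430·23534073290, 3699·23534073290 + 430·202447753299) = (1497708451540801, 174105071018280)

3699 430
27365201 3181140
202447753299 23534073290
1497708451540801 174105071018280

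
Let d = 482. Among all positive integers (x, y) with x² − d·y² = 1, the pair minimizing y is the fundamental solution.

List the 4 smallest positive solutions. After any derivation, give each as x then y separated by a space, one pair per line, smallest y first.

483 22
466577 21252
450712899 20529410
435388193857 19831388808

√482 → a₀=21, period (1,20,1,42); ℓ=4 even so k=3
i=0: a=21 ⇒ p=21, q=1
i=1: a=1 ⇒ p=22, q=1
i=2: a=20 ⇒ p=461, q=21
i=3: a=1 ⇒ p=483, q=22
→ (483, 22).  Check: 483²=233289, 482·22²=233288, difference 1.
(483+22√482)^2 = 466577 + 21252√482
(483+22√482)^3 = 450712899 + 20529410√482
(483+22√482)^4 = 435388193857 + 19831388808√482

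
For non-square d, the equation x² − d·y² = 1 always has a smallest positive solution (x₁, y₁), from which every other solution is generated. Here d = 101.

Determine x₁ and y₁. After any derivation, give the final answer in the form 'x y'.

d=101: √d = [10; 20] (ℓ=1, odd), read p_1/q_1
a_0=10:  p_0=10·1+0=10,  q_0=10·0+1=1
a_1=20:  p_1=20·10+1=201,  q_1=20·1+0=20
fundamental: x₁=201, y₁=20  (since 40401 − 101·400 = 1)

201 20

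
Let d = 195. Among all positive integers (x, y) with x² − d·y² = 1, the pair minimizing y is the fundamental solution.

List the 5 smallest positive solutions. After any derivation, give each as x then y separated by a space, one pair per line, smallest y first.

14 1
391 28
10934 783
305761 21896
8550374 612305

√195 → a₀=13, period (1,26); ℓ=2 even so k=1
i=0: a=13 ⇒ p=13, q=1
i=1: a=1 ⇒ p=14, q=1
(x₁, y₁) = (14, 1);  14² − 195·1² = 1 ✓
k=2:  x_2 = 14·14+195·1·1 = 391,  y_2 = 14·1+1·14 = 28
k=3:  x_3 = 14·391+195·1·28 = 10934,  y_3 = 14·28+1·391 = 783
k=4:  x_4 = 14·10934+195·1·783 = 305761,  y_4 = 14·783+1·10934 = 21896
k=5:  x_5 = 14·305761+195·1·21896 = 8550374,  y_5 = 14·21896+1·305761 = 612305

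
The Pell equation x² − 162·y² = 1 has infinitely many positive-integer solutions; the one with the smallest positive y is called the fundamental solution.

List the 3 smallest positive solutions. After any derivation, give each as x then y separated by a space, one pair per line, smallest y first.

√162 = [12; 1,2,1,2,12,2,1,2,1,24, …], period ℓ=10 (even) → k=9
a_0=12:  p_0=12·1+0=12,  q_0=12·0+1=1
a_1=1:  p_1=1·12+1=13,  q_1=1·1+0=1
a_2=2:  p_2=2·13+12=38,  q_2=2·1+1=3
…
a_4=2:  p_4=2·51+38=140,  q_4=2·4+3=11
…
a_7=1:  p_7=1·3602+1731=5333,  q_7=1·283+136=419
a_8=2:  p_8=2·5333+3602=14268,  q_8=2·419+283=1121
a_9=1:  p_9=1·14268+5333=19601,  q_9=1·1121+419=1540
(x₁, y₁) = (19601, 1540);  19601² − 162·1540² = 1 ✓
k=2:  x_2 = 19601·19601+162·1540·1540 = 768398401,  y_2 = 19601·1540+1540·19601 = 60371080
k=3:  x_3 = 19601·768398401+162·1540·60371080 = 30122754096401,  y_3 = 19601·60371080+1540·768398401 = 2366667076620

19601 1540
768398401 60371080
30122754096401 2366667076620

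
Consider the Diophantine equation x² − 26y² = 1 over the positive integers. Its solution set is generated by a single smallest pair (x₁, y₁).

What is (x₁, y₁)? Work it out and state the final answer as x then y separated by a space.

51 10

√26 → a₀=5, period (10); ℓ=1 odd so k=1
a_0=5:  p_0=5·1+0=5,  q_0=5·0+1=1
a_1=10:  p_1=10·5+1=51,  q_1=10·1+0=10
→ (51, 10).  Check: 51²=2601, 26·10²=2600, difference 1.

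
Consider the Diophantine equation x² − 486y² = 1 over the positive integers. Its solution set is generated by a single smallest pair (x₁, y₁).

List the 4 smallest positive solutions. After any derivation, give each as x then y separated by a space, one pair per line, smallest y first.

485 22
470449 21340
456335045 20699778
442644523201 20078763320

√486 → a₀=22, period (22,44); ℓ=2 even so k=1
k=0  a_k=22  p_k/q_k = 22/1
k=1  a_k=22  p_k/q_k = 485/22
(x₁, y₁) = (485, 22);  485² − 486·22² = 1 ✓
k=2:  x_2 = 485·485+486·22·22 = 470449,  y_2 = 485·22+22·485 = 21340
k=3:  x_3 = 485·470449+486·22·21340 = 456335045,  y_3 = 485·21340+22·470449 = 20699778
k=4:  x_4 = 485·456335045+486·22·20699778 = 442644523201,  y_4 = 485·20699778+22·456335045 = 20078763320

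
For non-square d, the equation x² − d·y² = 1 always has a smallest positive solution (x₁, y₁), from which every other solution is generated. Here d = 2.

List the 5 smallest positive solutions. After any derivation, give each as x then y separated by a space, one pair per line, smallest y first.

3 2
17 12
99 70
577 408
3363 2378

√2 = [1; 2, …], period ℓ=1 (odd) → k=1
k=0  a_k=1  p_k/q_k = 1/1
k=1  a_k=2  p_k/q_k = 3/2
→ (3, 2).  Check: 3²=9, 2·2²=8, difference 1.
k=2:  x_2 = 3·3+2·2·2 = 17,  y_2 = 3·2+2·3 = 12
k=3:  x_3 = 3·17+2·2·12 = 99,  y_3 = 3·12+2·17 = 70
k=4:  x_4 = 3·99+2·2·70 = 577,  y_4 = 3·70+2·99 = 408
k=5:  x_5 = 3·577+2·2·408 = 3363,  y_5 = 3·408+2·577 = 2378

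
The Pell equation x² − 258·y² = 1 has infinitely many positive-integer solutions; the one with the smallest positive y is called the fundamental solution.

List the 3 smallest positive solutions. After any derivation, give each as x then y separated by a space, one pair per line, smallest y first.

257 16
132097 8224
67897601 4227120

d=258: √d = [16; 16,32] (ℓ=2, even), read p_1/q_1
a_0=16:  p_0=16·1+0=16,  q_0=16·0+1=1
a_1=16:  p_1=16·16+1=257,  q_1=16·1+0=16
(x₁, y₁) = (257, 16);  257² − 258·16² = 1 ✓
n=2: (257,16)∘(257,16) = (257·257+258·16·16, 257·16+16·257) = (132097,8224)
n=3: (132097,8224)∘(257,16) = (257·132097+258·16·8224, 257·8224+16·132097) = (67897601,4227120)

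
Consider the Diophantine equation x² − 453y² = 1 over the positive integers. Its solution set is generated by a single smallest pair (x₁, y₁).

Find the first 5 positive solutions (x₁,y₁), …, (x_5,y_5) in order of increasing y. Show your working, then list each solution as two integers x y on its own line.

√453 → a₀=21, period (3,1,1,10,14,10,1,1,3,42); ℓ=10 even so k=9
k=0  a_k=21  p_k/q_k = 21/1
…
k=2  a_k=1  p_k/q_k = 85/4
k=3  a_k=1  p_k/q_k = 149/7
…
k=7  a_k=1  p_k/q_k = 245764/11547
k=8  a_k=1  p_k/q_k = 469329/22051
k=9  a_k=3  p_k/q_k = 1653751/77700
(x₁, y₁) = (1653751, 77700);  1653751² − 453·77700² = 1 ✓
(x_2, y_2) = (1653751·1653751 + 453·77700·77700, 1653751·77700 + 77700·1653751) = (5469784740001, 256992905400)
(x_3, y_3) = (1653751·5469784740001 + 453·77700·256992905400, 1653751·256992905400 + 77700·5469784740001) = (18091323967121133751, 850004548596233100)
(x_4, y_4) = (1653751·18091323967121133751 + 453·77700·850004548596233100, 1653751·850004548596233100 + 77700·18091323967121133751) = (59837090203895614338960001, 2811391744490881177810800)
(x_5, y_5) = (1653751·59837090203895614338960001 + 453·77700·2811391744490881177810800, 1653751·2811391744490881177810800 + 77700·59837090203895614338960001) = (197911295523547060893371760093751, 9298683817686228472822980388500)

1653751 77700
5469784740001 256992905400
18091323967121133751 850004548596233100
59837090203895614338960001 2811391744490881177810800
197911295523547060893371760093751 9298683817686228472822980388500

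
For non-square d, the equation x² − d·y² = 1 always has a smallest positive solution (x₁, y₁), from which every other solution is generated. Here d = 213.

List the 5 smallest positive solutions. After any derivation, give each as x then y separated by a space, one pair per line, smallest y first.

194399 13320
75581942401 5178789360
29386108041429599 2013502945575960
11425260034216163289601 782845918228863306720
4442118250753789746628859999 304368927313532092980546600

[14; 1,1,2,6,1,8,1,6,2,1,1,28] for √213; ℓ=12 ⇒ convergent index 11
a_0=14:  p_0=14·1+0=14,  q_0=14·0+1=1
a_1=1:  p_1=1·14+1=15,  q_1=1·1+0=1
a_2=1:  p_2=1·15+14=29,  q_2=1·1+1=2
a_3=2:  p_3=2·29+15=73,  q_3=2·2+1=5
…
a_5=1:  p_5=1·467+73=540,  q_5=1·32+5=37
…
a_7=1:  p_7=1·4787+540=5327,  q_7=1·328+37=365
…
a_10=1:  p_10=1·78825+36749=115574,  q_10=1·5401+2518=7919
a_11=1:  p_11=1·115574+78825=194399,  q_11=1·7919+5401=13320
fundamental: x₁=194399, y₁=13320  (since 37790971201 − 213·177422400 = 1)
n=2: (194399,13320)∘(194399,13320) = (194399·194399+213·13320·13320, 194399·13320+13320·194399) = (75581942401,5178789360)
n=3: (75581942401,5178789360)∘(194399,13320) = (194399·75581942401+213·13320·5178789360, 194399·5178789360+13320·75581942401) = (29386108041429599,2013502945575960)
n=4: (29386108041429599,2013502945575960)∘(194399,13320) = (194399·29386108041429599+213·13320·2013502945575960, 194399·2013502945575960+13320·29386108041429599) = (11425260034216163289601,782845918228863306720)
n=5: (11425260034216163289601,782845918228863306720)∘(194399,13320) = (194399·11425260034216163289601+213·13320·782845918228863306720, 194399·782845918228863306720+13320·11425260034216163289601) = (4442118250753789746628859999,304368927313532092980546600)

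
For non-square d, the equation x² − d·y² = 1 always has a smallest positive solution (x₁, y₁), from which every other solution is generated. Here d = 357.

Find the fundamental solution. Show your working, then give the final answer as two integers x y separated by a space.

[18; 1,8,2,8,1,36] for √357; ℓ=6 ⇒ convergent index 5
i=0: a=18 ⇒ p=18, q=1
…
i=2: a=8 ⇒ p=170, q=9
…
i=4: a=8 ⇒ p=3042, q=161
i=5: a=1 ⇒ p=3401, q=180
→ (3401, 180).  Check: 3401²=11566801, 357·180²=11566800, difference 1.

3401 180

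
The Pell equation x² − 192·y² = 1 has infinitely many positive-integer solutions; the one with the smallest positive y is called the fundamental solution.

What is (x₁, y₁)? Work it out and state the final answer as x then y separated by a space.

97 7

√192 = [13; 1,5,1,26, …], period ℓ=4 (even) → k=3
a_0=13:  p_0=13·1+0=13,  q_0=13·0+1=1
a_1=1:  p_1=1·13+1=14,  q_1=1·1+0=1
a_2=5:  p_2=5·14+13=83,  q_2=5·1+1=6
a_3=1:  p_3=1·83+14=97,  q_3=1·6+1=7
→ (97, 7).  Check: 97²=9409, 192·7²=9408, difference 1.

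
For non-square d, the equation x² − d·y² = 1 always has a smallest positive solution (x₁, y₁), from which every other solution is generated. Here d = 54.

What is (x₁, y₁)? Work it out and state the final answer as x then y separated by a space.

485 66

√54 → a₀=7, period (2,1,6,1,2,14); ℓ=6 even so k=5
k=0  a_k=7  p_k/q_k = 7/1
…
k=2  a_k=1  p_k/q_k = 22/3
k=3  a_k=6  p_k/q_k = 147/20
k=4  a_k=1  p_k/q_k = 169/23
k=5  a_k=2  p_k/q_k = 485/66
→ (485, 66).  Check: 485²=235225, 54·66²=235224, difference 1.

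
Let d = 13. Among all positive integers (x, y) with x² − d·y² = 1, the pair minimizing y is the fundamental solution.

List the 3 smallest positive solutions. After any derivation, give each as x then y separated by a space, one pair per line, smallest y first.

[3; 1,1,1,1,6] for √13; ℓ=5 ⇒ convergent index 9
step 0: (3, 1)  from 3·(1,0) + (0,1)
step 1: (4, 1)  from 1·(3,1) + (1,0)
step 2: (7, 2)  from 1·(4,1) + (3,1)
…
step 5: (119, 33)  from 6·(18,5) + (11,3)
…
step 8: (393, 109)  from 1·(256,71) + (137,38)
step 9: (649, 180)  from 1·(393,109) + (256,71)
(x₁, y₁) = (649, 180);  649² − 13·180² = 1 ✓
(649+180√13)^2 = 842401 + 233640√13
(649+180√13)^3 = 1093435849 + 303264540√13

649 180
842401 233640
1093435849 303264540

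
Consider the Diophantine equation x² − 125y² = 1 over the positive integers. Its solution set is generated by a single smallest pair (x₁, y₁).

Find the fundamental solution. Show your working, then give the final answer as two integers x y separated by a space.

d=125: √d = [11; 5,1,1,5,22] (ℓ=5, odd), read p_9/q_9
k=0  a_k=11  p_k/q_k = 11/1
…
k=2  a_k=1  p_k/q_k = 67/6
k=3  a_k=1  p_k/q_k = 123/11
…
k=8  a_k=1  p_k/q_k = 167761/15005
k=9  a_k=5  p_k/q_k = 930249/83204
(x₁, y₁) = (930249, 83204);  930249² − 125·83204² = 1 ✓

930249 83204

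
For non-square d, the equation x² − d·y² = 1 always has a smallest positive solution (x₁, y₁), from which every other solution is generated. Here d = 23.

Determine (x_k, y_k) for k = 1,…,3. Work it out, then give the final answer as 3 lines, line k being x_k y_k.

24 5
1151 240
55224 11515

√23 → a₀=4, period (1,3,1,8); ℓ=4 even so k=3
i=0: a=4 ⇒ p=4, q=1
…
i=2: a=3 ⇒ p=19, q=4
i=3: a=1 ⇒ p=24, q=5
fundamental: x₁=24, y₁=5  (since 576 − 23·25 = 1)
(x_2, y_2) = (24·24 + 23·5·5, 24·5 + 5·24) = (1151, 240)
(x_3, y_3) = (24·1151 + 23·5·240, 24·240 + 5·1151) = (55224, 11515)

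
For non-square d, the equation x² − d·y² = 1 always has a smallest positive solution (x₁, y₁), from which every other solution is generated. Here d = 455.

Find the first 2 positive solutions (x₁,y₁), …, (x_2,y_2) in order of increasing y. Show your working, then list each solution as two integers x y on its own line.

64 3
8191 384

√455 = [21; 3,42, …], period ℓ=2 (even) → k=1
step 0: (21, 1)  from 21·(1,0) + (0,1)
step 1: (64, 3)  from 3·(21,1) + (1,0)
→ (64, 3).  Check: 64²=4096, 455·3²=4095, difference 1.
n=2: (64,3)∘(64,3) = (64·64+455·3·3, 64·3+3·64) = (8191,384)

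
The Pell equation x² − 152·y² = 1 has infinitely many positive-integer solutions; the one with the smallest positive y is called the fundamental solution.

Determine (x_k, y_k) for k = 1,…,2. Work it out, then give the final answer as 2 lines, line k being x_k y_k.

37 3
2737 222

d=152: √d = [12; 3,24] (ℓ=2, even), read p_1/q_1
a_0=12:  p_0=12·1+0=12,  q_0=12·0+1=1
a_1=3:  p_1=3·12+1=37,  q_1=3·1+0=3
→ (37, 3).  Check: 37²=1369, 152·3²=1368, difference 1.
n=2: (37,3)∘(37,3) = (37·37+152·3·3, 37·3+3·37) = (2737,222)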